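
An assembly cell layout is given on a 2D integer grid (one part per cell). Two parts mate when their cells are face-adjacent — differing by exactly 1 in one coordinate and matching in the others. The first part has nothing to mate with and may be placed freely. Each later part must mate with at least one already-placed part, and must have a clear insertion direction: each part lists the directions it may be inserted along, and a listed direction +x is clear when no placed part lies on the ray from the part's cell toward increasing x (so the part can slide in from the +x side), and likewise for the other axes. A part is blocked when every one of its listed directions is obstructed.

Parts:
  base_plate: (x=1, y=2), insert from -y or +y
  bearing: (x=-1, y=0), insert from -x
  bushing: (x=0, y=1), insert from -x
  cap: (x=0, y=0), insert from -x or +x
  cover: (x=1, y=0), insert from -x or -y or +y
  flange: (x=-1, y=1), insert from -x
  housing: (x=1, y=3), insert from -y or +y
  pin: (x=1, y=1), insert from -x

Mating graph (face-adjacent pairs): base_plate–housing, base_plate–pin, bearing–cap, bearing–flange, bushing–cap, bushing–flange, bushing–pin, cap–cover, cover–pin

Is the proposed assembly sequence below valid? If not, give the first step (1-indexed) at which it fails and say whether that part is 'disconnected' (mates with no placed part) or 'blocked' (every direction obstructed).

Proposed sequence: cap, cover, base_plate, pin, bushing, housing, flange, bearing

1. cap@(0, 0) [-x clear] — {cap}
2. cover@(1, 0) [-y clear] — {cap, cover}
3. base_plate@(1, 2) — no placed neighbour ⇒ disconnected

Invalid at step 3 (disconnected)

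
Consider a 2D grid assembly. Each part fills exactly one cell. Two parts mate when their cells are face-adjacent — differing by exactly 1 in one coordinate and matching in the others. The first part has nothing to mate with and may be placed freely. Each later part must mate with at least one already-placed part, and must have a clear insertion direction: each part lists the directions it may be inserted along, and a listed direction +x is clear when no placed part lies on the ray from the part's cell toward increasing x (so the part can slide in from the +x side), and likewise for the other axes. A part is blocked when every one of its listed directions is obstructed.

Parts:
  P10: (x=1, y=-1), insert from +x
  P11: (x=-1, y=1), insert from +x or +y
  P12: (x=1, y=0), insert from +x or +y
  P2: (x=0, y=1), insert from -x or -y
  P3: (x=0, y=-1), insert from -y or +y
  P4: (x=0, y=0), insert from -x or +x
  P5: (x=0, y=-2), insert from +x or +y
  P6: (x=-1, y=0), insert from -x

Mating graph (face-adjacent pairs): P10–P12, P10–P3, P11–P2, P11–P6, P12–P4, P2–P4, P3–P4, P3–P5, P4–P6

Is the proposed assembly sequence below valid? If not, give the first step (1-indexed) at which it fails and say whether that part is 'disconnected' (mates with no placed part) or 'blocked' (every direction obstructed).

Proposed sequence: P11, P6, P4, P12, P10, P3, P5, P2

1. P11@(-1, 1) [+x clear] — {P11}
2. P6@(-1, 0) [-x clear] — {P11, P6}
3. P4@(0, 0) [+x clear] — {P11, P4, P6}
4. P12@(1, 0) [+x clear] — {P11, P12, P4, P6}
5. P10@(1, -1) [+x clear] — {P10, P11, P12, P4, P6}
6. P3@(0, -1) [-y clear] — {P10, P11, P12, P3, P4, P6}
7. P5@(0, -2) [+x clear] — {P10, P11, P12, P3, P4, P5, P6}
8. P2@(0, 1) — -x/-y all obstructed ⇒ blocked

Invalid at step 8 (blocked)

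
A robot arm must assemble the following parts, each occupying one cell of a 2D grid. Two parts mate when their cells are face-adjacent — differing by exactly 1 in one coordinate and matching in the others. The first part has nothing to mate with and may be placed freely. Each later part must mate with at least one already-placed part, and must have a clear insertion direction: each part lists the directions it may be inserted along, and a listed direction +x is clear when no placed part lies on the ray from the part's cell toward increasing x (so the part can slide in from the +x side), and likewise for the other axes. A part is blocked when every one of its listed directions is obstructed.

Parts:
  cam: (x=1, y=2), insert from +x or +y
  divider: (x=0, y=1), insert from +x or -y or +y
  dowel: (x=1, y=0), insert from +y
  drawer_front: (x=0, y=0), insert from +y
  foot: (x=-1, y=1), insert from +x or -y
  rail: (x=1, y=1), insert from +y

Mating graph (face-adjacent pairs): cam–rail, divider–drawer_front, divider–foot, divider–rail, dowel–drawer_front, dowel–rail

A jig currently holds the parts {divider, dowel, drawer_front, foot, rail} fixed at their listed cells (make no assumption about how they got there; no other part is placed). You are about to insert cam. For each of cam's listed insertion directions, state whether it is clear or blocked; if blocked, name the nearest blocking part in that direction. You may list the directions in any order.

+x: clear; +y: clear

+x: ray from cam(1, 2) has no placed part ⇒ clear
+y: ray from cam(1, 2) has no placed part ⇒ clear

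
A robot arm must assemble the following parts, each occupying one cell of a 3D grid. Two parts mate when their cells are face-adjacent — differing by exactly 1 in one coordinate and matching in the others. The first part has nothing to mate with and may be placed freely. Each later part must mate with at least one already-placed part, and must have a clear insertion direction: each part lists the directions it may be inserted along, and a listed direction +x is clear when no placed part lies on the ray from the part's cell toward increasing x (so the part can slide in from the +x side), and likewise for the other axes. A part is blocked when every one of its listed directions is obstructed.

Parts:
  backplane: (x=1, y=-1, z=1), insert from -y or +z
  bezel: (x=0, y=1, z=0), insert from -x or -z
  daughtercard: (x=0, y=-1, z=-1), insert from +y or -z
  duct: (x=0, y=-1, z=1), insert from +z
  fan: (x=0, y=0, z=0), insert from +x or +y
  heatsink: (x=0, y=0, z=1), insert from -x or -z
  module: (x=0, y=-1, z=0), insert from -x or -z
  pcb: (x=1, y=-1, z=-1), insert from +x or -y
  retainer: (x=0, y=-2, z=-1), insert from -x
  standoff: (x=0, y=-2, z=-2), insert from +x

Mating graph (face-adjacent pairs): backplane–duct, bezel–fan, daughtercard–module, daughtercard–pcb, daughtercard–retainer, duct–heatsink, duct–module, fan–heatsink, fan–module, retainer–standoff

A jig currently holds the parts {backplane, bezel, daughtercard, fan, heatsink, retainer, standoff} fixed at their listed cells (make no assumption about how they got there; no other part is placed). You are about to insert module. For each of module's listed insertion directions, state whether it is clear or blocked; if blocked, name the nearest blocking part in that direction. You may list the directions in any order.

-x: clear; -z: blocked by daughtercard

-x: ray from module(0, -1, 0) has no placed part ⇒ clear
-z: nearest on ray is daughtercard@(0, -1, -1) ⇒ blocked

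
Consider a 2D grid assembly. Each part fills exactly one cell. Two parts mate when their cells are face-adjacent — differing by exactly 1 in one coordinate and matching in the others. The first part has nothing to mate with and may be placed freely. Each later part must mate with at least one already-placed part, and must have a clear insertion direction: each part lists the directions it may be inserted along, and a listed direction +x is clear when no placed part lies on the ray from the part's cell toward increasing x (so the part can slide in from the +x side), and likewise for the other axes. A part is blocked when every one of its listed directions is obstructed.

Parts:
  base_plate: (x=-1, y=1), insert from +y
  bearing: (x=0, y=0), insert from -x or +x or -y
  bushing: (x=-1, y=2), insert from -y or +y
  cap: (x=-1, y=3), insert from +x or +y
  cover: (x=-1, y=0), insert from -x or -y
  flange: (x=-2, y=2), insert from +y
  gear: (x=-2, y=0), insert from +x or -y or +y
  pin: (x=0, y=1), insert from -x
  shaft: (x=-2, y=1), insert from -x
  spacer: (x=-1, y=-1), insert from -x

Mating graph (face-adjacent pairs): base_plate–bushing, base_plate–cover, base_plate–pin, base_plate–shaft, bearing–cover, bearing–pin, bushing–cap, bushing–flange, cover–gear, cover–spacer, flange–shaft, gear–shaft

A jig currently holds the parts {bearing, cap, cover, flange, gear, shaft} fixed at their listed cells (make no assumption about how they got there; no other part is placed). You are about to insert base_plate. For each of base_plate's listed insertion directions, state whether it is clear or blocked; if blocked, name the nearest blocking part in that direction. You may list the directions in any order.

+y: nearest on ray is cap@(-1, 3) ⇒ blocked

+y: blocked by cap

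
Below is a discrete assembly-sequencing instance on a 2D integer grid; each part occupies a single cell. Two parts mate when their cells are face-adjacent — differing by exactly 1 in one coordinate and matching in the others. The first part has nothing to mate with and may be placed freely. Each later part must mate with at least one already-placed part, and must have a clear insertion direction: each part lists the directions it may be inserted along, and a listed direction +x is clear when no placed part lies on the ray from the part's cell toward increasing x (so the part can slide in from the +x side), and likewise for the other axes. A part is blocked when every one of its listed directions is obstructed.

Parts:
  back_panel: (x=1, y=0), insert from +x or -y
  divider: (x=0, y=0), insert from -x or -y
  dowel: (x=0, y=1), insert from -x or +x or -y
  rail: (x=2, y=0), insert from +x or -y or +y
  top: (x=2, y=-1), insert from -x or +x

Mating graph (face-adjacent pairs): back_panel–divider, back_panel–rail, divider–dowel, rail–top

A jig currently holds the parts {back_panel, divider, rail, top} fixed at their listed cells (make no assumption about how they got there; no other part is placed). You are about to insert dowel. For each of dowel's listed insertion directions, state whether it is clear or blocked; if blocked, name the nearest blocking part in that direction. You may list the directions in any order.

-x: ray from dowel(0, 1) has no placed part ⇒ clear
+x: ray from dowel(0, 1) has no placed part ⇒ clear
-y: nearest on ray is divider@(0, 0) ⇒ blocked

+x: clear; -x: clear; -y: blocked by divider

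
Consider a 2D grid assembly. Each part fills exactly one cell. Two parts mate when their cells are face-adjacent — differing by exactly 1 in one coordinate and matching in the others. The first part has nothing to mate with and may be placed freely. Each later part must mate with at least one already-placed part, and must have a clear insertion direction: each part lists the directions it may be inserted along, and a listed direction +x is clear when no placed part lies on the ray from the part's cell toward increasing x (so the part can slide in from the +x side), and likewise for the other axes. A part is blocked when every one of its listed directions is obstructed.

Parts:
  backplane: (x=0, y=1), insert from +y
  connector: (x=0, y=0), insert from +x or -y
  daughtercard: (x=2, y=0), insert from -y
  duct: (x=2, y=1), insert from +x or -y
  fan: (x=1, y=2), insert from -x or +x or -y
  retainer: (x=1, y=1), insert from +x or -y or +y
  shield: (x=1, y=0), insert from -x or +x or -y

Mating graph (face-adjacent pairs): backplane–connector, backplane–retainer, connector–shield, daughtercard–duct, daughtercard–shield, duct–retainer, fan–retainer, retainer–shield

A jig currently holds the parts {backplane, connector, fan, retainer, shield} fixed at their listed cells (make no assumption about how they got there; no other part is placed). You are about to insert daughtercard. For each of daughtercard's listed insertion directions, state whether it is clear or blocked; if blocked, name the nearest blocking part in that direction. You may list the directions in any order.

-y: ray from daughtercard(2, 0) has no placed part ⇒ clear

-y: clear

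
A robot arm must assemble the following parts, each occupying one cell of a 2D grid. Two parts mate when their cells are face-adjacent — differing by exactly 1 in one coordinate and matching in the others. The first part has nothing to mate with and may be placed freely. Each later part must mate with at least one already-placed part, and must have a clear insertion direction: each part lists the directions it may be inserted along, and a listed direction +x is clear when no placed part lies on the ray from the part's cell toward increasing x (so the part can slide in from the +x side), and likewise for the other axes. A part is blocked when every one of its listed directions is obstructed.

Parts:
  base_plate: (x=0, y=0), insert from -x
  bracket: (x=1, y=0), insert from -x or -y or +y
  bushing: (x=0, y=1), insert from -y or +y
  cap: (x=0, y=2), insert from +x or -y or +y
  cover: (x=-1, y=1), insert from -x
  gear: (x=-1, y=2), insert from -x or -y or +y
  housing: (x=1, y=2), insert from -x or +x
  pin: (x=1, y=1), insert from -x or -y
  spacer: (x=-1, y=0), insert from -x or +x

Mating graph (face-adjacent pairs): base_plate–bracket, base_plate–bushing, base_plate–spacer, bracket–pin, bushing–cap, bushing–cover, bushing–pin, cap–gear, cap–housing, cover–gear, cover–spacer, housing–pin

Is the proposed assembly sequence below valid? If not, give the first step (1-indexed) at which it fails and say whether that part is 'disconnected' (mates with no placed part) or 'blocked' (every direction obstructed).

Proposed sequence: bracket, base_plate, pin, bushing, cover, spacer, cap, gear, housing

Valid

1. bracket@(1, 0) [-x clear] — {bracket}
2. base_plate@(0, 0) [-x clear] — {base_plate, bracket}
3. pin@(1, 1) [-x clear] — {base_plate, bracket, pin}
4. bushing@(0, 1) [+y clear] — {base_plate, bracket, bushing, pin}
5. cover@(-1, 1) [-x clear] — {base_plate, bracket, bushing, cover, pin}
6. spacer@(-1, 0) [-x clear] — {base_plate, bracket, bushing, cover, pin, spacer}
7. cap@(0, 2) [+x clear] — {base_plate, bracket, bushing, cap, cover, pin, spacer}
8. gear@(-1, 2) [-x clear] — {base_plate, bracket, bushing, cap, cover, gear, pin, spacer}
9. housing@(1, 2) [+x clear] — {base_plate, bracket, bushing, cap, cover, gear, housing, pin, spacer}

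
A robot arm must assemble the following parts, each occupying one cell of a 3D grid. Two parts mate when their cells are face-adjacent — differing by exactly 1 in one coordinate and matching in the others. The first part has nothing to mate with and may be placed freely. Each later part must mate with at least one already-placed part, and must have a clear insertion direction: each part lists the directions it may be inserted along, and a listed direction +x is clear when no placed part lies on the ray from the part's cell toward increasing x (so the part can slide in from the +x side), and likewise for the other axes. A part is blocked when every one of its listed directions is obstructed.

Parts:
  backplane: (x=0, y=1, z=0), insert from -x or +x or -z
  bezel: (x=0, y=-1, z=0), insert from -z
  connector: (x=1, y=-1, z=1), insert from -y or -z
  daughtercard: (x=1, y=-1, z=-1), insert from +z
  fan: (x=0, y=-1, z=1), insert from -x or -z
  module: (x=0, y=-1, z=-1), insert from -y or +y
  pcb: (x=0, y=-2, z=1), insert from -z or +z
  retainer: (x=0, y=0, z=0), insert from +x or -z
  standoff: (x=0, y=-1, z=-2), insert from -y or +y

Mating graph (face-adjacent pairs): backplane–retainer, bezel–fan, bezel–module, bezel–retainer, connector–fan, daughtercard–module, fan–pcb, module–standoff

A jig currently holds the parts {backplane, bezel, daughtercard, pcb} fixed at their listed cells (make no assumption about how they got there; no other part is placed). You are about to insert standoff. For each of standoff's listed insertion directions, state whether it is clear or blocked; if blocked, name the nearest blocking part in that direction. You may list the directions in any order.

-y: ray from standoff(0, -1, -2) has no placed part ⇒ clear
+y: ray from standoff(0, -1, -2) has no placed part ⇒ clear

+y: clear; -y: clear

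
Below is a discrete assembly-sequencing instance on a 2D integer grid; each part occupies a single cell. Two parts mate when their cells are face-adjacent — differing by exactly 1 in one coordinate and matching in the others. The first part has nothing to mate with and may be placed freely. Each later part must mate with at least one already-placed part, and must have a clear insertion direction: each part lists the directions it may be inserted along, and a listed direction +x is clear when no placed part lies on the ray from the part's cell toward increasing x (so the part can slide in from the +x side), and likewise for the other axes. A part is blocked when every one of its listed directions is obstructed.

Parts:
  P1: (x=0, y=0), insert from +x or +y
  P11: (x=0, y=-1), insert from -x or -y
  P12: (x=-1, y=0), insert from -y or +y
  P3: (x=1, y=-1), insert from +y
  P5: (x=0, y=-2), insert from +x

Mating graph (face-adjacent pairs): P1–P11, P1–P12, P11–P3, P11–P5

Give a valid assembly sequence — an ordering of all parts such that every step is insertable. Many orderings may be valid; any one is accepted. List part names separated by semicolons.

P3; P11; P1; P12; P5

1. P3@(1, -1) [+y clear] — {P3}
2. P11@(0, -1) [-x clear] — {P11, P3}
3. P1@(0, 0) [+x clear] — {P1, P11, P3}
4. P12@(-1, 0) [-y clear] — {P1, P11, P12, P3}
5. P5@(0, -2) [+x clear] — {P1, P11, P12, P3, P5}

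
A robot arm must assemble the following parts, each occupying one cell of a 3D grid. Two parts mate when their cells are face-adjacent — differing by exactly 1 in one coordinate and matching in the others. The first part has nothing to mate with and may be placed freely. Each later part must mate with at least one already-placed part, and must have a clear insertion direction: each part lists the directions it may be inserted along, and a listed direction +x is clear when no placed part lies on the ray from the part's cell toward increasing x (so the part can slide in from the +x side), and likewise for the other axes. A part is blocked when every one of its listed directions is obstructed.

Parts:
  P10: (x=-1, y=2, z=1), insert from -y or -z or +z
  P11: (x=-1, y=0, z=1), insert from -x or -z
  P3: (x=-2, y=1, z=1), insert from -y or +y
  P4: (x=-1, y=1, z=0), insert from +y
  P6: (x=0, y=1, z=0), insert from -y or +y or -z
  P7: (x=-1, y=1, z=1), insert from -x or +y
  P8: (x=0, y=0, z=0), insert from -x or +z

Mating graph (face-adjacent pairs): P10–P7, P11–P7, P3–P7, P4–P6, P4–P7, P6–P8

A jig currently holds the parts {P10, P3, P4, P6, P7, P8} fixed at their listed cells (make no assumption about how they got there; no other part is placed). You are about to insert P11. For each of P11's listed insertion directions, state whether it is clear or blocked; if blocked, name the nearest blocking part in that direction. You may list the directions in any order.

-x: ray from P11(-1, 0, 1) has no placed part ⇒ clear
-z: ray from P11(-1, 0, 1) has no placed part ⇒ clear

-x: clear; -z: clear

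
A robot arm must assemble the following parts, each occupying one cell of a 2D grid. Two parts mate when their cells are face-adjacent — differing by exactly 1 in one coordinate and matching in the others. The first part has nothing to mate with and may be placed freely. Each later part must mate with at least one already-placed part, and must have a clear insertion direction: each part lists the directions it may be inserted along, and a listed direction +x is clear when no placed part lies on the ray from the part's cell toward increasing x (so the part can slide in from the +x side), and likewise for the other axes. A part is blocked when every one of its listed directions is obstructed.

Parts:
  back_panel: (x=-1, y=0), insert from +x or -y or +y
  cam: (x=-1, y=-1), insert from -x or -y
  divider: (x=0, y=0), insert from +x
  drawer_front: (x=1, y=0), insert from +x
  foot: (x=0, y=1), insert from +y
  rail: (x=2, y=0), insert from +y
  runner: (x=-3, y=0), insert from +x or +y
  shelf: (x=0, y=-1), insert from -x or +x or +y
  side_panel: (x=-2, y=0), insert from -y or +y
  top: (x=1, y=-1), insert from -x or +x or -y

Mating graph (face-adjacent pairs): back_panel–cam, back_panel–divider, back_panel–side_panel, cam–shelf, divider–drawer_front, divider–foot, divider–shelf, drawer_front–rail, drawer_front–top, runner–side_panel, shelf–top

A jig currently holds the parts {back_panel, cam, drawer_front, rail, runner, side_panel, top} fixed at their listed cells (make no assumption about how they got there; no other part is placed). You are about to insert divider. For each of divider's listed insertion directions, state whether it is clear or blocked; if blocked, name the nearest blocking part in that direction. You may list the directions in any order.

+x: blocked by drawer_front

+x: nearest on ray is drawer_front@(1, 0) ⇒ blocked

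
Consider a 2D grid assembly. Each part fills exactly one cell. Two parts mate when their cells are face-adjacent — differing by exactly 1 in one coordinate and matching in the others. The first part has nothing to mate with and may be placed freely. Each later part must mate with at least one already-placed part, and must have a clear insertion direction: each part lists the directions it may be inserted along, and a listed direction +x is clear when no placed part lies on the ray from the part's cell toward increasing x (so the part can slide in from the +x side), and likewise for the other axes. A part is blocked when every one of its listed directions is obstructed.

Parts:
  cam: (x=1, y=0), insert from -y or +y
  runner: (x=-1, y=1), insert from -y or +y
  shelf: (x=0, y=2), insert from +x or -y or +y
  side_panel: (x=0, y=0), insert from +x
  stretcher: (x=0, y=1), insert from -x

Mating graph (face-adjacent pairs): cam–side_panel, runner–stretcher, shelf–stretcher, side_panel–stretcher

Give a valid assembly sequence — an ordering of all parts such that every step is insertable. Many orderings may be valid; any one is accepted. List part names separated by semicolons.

stretcher; runner; side_panel; shelf; cam

1. stretcher@(0, 1) [-x clear] — {stretcher}
2. runner@(-1, 1) [-y clear] — {runner, stretcher}
3. side_panel@(0, 0) [+x clear] — {runner, side_panel, stretcher}
4. shelf@(0, 2) [+x clear] — {runner, shelf, side_panel, stretcher}
5. cam@(1, 0) [-y clear] — {cam, runner, shelf, side_panel, stretcher}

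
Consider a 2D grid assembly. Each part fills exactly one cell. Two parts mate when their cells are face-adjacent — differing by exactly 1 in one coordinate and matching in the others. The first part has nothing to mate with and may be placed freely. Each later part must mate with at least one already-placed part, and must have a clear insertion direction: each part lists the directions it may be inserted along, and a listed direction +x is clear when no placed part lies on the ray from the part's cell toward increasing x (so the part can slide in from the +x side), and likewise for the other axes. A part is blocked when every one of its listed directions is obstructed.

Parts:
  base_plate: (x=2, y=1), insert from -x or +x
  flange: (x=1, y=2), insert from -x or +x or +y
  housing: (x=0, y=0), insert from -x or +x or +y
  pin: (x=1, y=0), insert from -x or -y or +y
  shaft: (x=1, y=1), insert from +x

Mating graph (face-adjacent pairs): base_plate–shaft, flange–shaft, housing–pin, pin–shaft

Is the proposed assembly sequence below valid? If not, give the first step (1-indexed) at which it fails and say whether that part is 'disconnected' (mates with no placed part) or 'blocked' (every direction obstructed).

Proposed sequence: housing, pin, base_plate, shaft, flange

Invalid at step 3 (disconnected)

1. housing@(0, 0) [-x clear] — {housing}
2. pin@(1, 0) [-y clear] — {housing, pin}
3. base_plate@(2, 1) — no placed neighbour ⇒ disconnected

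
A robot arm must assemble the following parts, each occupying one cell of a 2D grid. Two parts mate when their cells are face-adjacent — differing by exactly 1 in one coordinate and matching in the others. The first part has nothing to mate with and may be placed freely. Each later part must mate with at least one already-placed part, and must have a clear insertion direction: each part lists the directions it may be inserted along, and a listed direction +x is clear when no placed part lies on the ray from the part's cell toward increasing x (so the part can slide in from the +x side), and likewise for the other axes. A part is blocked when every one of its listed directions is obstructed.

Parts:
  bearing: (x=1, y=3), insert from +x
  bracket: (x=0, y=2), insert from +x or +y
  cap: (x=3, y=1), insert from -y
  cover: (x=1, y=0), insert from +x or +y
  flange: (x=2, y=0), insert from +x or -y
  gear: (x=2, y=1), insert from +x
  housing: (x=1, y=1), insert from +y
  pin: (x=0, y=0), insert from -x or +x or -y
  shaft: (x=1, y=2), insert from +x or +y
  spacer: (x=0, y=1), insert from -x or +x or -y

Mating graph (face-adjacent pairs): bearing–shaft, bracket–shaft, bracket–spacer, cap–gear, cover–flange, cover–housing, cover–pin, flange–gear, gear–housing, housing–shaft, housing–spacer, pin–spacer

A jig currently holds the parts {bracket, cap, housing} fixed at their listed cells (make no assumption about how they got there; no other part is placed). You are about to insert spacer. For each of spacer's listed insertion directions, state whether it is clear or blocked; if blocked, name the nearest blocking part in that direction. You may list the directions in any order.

+x: blocked by housing; -x: clear; -y: clear

-x: ray from spacer(0, 1) has no placed part ⇒ clear
+x: nearest on ray is housing@(1, 1) ⇒ blocked
-y: ray from spacer(0, 1) has no placed part ⇒ clear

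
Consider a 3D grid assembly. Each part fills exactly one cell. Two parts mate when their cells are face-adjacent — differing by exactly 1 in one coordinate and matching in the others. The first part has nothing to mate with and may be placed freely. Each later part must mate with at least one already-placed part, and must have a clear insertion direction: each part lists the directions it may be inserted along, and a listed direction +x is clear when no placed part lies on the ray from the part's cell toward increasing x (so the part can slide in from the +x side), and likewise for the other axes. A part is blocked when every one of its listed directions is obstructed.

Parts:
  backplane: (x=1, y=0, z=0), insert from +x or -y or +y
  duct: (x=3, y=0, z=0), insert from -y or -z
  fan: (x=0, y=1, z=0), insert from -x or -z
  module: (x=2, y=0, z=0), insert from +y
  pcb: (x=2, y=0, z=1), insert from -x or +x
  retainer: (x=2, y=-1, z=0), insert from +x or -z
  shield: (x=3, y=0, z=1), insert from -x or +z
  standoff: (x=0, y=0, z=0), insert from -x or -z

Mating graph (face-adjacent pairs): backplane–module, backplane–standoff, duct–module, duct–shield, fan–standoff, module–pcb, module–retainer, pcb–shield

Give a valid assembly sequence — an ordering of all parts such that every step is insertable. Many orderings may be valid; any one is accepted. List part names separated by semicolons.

module; backplane; pcb; standoff; retainer; duct; fan; shield

1. module@(2, 0, 0) [+y clear] — {module}
2. backplane@(1, 0, 0) [-y clear] — {backplane, module}
3. pcb@(2, 0, 1) [-x clear] — {backplane, module, pcb}
4. standoff@(0, 0, 0) [-x clear] — {backplane, module, pcb, standoff}
5. retainer@(2, -1, 0) [+x clear] — {backplane, module, pcb, retainer, standoff}
6. duct@(3, 0, 0) [-y clear] — {backplane, duct, module, pcb, retainer, standoff}
7. fan@(0, 1, 0) [-x clear] — {backplane, duct, fan, module, pcb, retainer, standoff}
8. shield@(3, 0, 1) [+z clear] — {backplane, duct, fan, module, pcb, retainer, shield, standoff}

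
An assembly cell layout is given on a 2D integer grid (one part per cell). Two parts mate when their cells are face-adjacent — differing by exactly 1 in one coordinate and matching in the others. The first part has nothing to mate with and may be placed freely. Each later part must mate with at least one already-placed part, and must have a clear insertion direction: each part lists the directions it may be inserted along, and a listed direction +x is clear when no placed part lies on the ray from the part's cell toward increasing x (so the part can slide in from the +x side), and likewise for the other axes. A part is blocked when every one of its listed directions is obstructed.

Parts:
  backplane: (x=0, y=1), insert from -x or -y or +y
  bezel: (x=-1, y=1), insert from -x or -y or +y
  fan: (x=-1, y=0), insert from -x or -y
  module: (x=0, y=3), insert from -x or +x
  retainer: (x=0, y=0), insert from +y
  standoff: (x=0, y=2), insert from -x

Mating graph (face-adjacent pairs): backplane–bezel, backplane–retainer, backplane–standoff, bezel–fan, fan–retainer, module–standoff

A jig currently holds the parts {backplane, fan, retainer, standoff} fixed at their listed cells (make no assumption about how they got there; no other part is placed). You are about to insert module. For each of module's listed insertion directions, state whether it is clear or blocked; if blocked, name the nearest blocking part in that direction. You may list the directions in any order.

+x: clear; -x: clear

-x: ray from module(0, 3) has no placed part ⇒ clear
+x: ray from module(0, 3) has no placed part ⇒ clear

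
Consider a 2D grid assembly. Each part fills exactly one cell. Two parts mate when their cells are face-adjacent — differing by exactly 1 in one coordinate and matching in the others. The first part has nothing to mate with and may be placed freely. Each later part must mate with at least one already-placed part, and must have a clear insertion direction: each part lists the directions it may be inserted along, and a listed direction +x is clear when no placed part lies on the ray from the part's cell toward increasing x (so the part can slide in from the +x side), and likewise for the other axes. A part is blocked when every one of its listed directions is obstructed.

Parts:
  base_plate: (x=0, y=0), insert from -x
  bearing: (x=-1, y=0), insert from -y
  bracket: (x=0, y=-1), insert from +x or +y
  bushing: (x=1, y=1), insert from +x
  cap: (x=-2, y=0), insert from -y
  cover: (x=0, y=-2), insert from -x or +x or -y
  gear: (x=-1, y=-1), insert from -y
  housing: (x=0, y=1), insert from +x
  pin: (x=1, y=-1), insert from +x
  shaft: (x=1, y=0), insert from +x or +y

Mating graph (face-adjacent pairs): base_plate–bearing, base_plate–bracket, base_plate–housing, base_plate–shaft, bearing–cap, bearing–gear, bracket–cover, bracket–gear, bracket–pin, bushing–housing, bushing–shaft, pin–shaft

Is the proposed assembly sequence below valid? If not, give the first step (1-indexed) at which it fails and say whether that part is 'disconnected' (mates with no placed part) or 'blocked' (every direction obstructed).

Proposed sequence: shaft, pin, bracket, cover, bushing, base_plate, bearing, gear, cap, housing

Invalid at step 10 (blocked)

1. shaft@(1, 0) [+x clear] — {shaft}
2. pin@(1, -1) [+x clear] — {pin, shaft}
3. bracket@(0, -1) [+y clear] — {bracket, pin, shaft}
4. cover@(0, -2) [-x clear] — {bracket, cover, pin, shaft}
5. bushing@(1, 1) [+x clear] — {bracket, bushing, cover, pin, shaft}
6. base_plate@(0, 0) [-x clear] — {base_plate, bracket, bushing, cover, pin, shaft}
7. bearing@(-1, 0) [-y clear] — {base_plate, bearing, bracket, bushing, cover, pin, shaft}
8. gear@(-1, -1) [-y clear] — {base_plate, bearing, bracket, bushing, cover, gear, pin, shaft}
9. cap@(-2, 0) [-y clear] — {base_plate, bearing, bracket, bushing, cap, cover, gear, pin, shaft}
10. housing@(0, 1) — +x all obstructed ⇒ blocked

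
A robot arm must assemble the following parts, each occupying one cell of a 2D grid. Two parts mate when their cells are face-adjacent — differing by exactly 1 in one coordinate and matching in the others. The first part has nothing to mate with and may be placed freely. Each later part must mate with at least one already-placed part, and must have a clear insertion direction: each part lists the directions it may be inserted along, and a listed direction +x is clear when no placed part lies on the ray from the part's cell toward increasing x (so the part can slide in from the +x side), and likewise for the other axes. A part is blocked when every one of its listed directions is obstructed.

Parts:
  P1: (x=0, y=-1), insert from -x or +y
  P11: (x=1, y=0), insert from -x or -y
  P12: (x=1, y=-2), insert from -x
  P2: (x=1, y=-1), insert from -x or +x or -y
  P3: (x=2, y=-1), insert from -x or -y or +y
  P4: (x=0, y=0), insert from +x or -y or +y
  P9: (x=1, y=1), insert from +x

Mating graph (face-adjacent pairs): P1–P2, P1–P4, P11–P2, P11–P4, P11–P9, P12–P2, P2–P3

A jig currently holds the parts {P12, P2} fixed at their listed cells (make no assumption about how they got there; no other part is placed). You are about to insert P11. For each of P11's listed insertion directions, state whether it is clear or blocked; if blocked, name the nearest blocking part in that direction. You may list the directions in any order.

-x: ray from P11(1, 0) has no placed part ⇒ clear
-y: nearest on ray is P2@(1, -1) ⇒ blocked

-x: clear; -y: blocked by P2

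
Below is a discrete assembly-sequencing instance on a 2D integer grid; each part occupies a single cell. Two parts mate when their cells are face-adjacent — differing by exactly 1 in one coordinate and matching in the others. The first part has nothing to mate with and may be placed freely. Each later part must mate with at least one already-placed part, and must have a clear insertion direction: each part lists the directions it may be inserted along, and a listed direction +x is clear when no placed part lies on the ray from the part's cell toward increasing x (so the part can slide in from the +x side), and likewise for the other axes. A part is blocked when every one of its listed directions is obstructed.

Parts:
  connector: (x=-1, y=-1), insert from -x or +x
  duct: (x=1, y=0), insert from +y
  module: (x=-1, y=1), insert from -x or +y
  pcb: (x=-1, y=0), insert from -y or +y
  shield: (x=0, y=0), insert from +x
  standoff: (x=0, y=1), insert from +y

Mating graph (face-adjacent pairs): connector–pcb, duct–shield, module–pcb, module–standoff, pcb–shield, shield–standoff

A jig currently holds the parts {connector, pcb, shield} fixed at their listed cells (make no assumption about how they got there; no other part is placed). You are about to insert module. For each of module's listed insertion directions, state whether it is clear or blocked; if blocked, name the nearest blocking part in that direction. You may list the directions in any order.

-x: ray from module(-1, 1) has no placed part ⇒ clear
+y: ray from module(-1, 1) has no placed part ⇒ clear

+y: clear; -x: clear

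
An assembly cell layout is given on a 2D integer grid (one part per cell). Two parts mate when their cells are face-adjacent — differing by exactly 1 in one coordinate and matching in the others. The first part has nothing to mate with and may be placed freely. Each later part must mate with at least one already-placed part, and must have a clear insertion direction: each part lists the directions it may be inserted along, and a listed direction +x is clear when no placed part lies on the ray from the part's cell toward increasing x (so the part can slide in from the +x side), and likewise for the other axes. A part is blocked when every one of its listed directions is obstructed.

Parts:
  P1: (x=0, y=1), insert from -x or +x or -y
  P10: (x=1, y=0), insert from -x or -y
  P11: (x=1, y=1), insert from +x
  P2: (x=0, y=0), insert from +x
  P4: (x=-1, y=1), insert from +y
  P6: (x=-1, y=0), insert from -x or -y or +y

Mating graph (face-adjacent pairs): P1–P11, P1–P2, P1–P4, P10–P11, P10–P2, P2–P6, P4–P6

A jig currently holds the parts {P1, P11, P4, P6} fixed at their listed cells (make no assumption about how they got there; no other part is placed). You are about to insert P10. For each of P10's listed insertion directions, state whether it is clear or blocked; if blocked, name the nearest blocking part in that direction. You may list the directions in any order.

-x: blocked by P6; -y: clear

-x: nearest on ray is P6@(-1, 0) ⇒ blocked
-y: ray from P10(1, 0) has no placed part ⇒ clear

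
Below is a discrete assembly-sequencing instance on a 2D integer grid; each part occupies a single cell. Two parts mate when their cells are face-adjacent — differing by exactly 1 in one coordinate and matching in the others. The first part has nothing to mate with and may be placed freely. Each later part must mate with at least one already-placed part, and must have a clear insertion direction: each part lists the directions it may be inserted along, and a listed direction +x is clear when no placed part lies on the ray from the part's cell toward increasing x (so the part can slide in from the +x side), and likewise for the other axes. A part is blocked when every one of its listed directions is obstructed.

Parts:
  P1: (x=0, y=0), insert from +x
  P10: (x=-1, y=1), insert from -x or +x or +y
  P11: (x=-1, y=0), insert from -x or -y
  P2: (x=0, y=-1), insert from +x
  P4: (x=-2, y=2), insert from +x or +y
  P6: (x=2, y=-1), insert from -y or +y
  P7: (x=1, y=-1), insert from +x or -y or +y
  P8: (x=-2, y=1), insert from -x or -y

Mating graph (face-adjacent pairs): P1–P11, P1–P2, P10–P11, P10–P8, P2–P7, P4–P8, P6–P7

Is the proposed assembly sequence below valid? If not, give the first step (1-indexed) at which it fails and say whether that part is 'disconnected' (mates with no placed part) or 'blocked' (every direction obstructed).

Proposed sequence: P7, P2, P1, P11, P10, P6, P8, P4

1. P7@(1, -1) [+x clear] — {P7}
2. P2@(0, -1) — +x all obstructed ⇒ blocked

Invalid at step 2 (blocked)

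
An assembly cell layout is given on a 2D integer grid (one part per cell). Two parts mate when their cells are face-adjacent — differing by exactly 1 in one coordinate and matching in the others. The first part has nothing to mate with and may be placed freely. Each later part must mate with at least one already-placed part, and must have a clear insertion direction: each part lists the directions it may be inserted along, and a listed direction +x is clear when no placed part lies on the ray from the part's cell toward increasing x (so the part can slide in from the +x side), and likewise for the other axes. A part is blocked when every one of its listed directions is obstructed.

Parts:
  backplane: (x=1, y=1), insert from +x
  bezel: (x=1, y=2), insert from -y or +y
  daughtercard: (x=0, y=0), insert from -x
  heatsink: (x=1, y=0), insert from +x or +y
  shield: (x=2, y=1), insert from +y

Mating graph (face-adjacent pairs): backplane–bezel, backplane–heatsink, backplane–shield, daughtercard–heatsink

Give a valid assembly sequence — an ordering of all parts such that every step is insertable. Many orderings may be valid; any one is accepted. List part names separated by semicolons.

bezel; backplane; heatsink; shield; daughtercard

1. bezel@(1, 2) [-y clear] — {bezel}
2. backplane@(1, 1) [+x clear] — {backplane, bezel}
3. heatsink@(1, 0) [+x clear] — {backplane, bezel, heatsink}
4. shield@(2, 1) [+y clear] — {backplane, bezel, heatsink, shield}
5. daughtercard@(0, 0) [-x clear] — {backplane, bezel, daughtercard, heatsink, shield}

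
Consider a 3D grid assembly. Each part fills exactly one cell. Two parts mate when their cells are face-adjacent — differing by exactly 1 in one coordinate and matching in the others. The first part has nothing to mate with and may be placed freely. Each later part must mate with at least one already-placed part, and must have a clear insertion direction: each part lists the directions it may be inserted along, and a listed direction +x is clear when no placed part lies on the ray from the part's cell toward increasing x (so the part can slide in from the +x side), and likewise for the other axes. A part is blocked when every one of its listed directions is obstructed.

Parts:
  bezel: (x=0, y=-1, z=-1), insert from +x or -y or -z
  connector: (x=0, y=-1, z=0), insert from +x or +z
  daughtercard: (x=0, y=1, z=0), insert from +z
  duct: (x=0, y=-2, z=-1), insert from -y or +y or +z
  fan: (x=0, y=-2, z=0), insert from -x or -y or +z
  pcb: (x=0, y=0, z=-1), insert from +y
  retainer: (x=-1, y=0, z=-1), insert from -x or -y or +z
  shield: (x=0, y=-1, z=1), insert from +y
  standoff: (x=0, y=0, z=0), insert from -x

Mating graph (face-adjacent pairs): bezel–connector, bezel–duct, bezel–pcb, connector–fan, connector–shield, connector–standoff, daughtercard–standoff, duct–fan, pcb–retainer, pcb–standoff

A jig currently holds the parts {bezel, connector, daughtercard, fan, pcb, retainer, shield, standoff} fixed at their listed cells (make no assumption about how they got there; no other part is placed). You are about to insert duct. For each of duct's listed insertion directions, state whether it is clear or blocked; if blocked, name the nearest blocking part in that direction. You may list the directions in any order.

-y: ray from duct(0, -2, -1) has no placed part ⇒ clear
+y: nearest on ray is bezel@(0, -1, -1) ⇒ blocked
+z: nearest on ray is fan@(0, -2, 0) ⇒ blocked

+y: blocked by bezel; +z: blocked by fan; -y: clear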